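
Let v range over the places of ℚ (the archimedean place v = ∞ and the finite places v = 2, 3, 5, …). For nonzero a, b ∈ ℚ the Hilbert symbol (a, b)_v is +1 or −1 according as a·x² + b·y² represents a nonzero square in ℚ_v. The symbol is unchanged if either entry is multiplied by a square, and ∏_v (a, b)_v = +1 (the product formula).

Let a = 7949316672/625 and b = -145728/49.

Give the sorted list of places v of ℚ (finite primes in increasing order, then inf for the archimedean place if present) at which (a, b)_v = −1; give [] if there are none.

Mod squares: a ≡ 12673, b ≡ -253. Check v ∈ {∞, 2, 3, 5, 7, 11, 19, 23, 29}.
v=3: a=3^4·(≡1), b=3^2·(≡2) mod 3; (1|3)=+1, (2|3)=-1; (−1)^{4·2·1}·(+1)^2·(-1)^4 = +1.
v=29: a=29^1·(≡21), b=29^0·(≡10) mod 29; (21|29)=-1, (10|29)=-1; (−1)^{1·0·14}·(-1)^0·(-1)^1 = -1.
v=23: a=23^1·(≡21), b=23^1·(≡4) mod 23; (21|23)=-1, (4|23)=+1; (−1)^{1·1·11}·(-1)^1·(+1)^1 = +1.
v=19: a=19^1·(≡2), b=19^0·(≡14) mod 19; (2|19)=-1, (14|19)=-1; (−1)^{1·0·9}·(-1)^0·(-1)^1 = -1.
v=2: v_2(a)=6, v_2(b)=6; units ≡ 1, 3 (mod 8); ε·ε+αω+βω = 0·1+6·1+6·0 ≡ 0  ⇒  (a,b)_2 = +1.
v=7: a=7^0·(≡5), b=7^-2·(≡5) mod 7; (5|7)=-1, (5|7)=-1; (−1)^{0·-2·3}·(-1)^-2·(-1)^0 = +1.
v=5: a=5^-4·(≡2), b=5^0·(≡3) mod 5; (2|5)=-1, (3|5)=-1; (−1)^{-4·0·2}·(-1)^0·(-1)^-4 = +1.
v=11: a=11^2·(≡4), b=11^1·(≡8) mod 11; (4|11)=+1, (8|11)=-1; (−1)^{2·1·5}·(+1)^1·(-1)^2 = +1.
v=∞: 12673 > 0 and -253 < 0  ⇒  (a,b)_∞ = +1.
|Ram(12673, -253)| = 2, even; anisotropic at {19, 29}.

[19, 29]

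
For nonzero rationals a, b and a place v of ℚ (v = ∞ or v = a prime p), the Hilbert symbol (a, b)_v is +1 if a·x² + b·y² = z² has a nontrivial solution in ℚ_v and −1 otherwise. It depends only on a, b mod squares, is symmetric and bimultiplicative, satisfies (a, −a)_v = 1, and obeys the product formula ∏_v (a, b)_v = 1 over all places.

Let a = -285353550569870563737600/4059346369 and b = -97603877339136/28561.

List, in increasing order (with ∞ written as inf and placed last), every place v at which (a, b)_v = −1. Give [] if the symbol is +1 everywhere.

[7, 19, 23, inf]

(a, b) ≡ (-161, -399) mod (ℚ^×)²; places V = {2, 3, 5, 7, 13, 19, 23, 29, ∞}.
(a,b)_5: α=2, u≡4; β=0, v≡4 (mod 5); (4|5)=+1, (4|5)=+1; sign (−1)^0·+1^0·+1^2 = +1.
(a,b)_23: α=3, u≡16; β=2, v≡20 (mod 23); (16|23)=+1, (20|23)=-1; sign (−1)^0·+1^2·-1^3 = -1.
(a,b)_13: α=-6, u≡5; β=-4, v≡1 (mod 13); (5|13)=-1, (1|13)=+1; sign (−1)^0·-1^-4·+1^-6 = +1.
(a,b)_29: α=-2, u≡23; β=0, v≡6 (mod 29); (23|29)=+1, (6|29)=+1; sign (−1)^0·+1^0·+1^-2 = +1.
(a,b)_∞: sgn(-161)=−, sgn(-399)=−, so -1.
(a,b)_19: α=2, u≡2; β=1, v≡5 (mod 19); (2|19)=-1, (5|19)=+1; sign (−1)^0·-1^1·+1^2 = -1.
(a,b)_3: α=2, u≡1; β=3, v≡2 (mod 3); (1|3)=+1, (2|3)=-1; sign (−1)^0·+1^3·-1^2 = +1.
(a,b)_2: α=34, β=20; u≡7, v≡1 (mod 8); ε(u)ε(v)=1·0, αω(v)=34·0, βω(u)=20·0; sum ≡ 0  ⇒  +1.
(a,b)_7: α=5, u≡6; β=3, v≡3 (mod 7); (6|7)=-1, (3|7)=-1; sign (−1)^1·-1^3·-1^5 = -1.
|Ram(-161, -399)| = 4, even; anisotropic at {7, 19, 23, ∞}.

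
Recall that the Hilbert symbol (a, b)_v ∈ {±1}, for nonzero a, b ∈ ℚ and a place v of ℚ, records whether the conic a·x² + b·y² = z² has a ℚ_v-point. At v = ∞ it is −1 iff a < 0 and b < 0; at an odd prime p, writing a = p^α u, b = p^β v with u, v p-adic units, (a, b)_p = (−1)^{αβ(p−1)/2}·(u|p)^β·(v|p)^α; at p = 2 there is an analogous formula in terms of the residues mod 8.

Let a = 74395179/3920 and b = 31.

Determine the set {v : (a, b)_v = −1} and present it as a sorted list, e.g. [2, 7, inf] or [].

(a, b) ≡ (56695, 31) mod (ℚ^×)²; places V = {2, 3, 5, 7, 17, 23, 29, 31, ∞}.
(a,b)_∞: sgn(56695)=+, sgn(31)=+, so +1.
(a,b)_7: α=-2, u≡4; β=0, v≡3 (mod 7); (4|7)=+1, (3|7)=-1; sign (−1)^0·+1^0·-1^-2 = +1.
(a,b)_3: α=8, u≡1; β=0, v≡1 (mod 3); (1|3)=+1, (1|3)=+1; sign (−1)^0·+1^0·+1^8 = +1.
(a,b)_5: α=-1, u≡1; β=0, v≡1 (mod 5); (1|5)=+1, (1|5)=+1; sign (−1)^0·+1^0·+1^-1 = +1.
(a,b)_17: α=1, u≡3; β=0, v≡14 (mod 17); (3|17)=-1, (14|17)=-1; sign (−1)^0·-1^0·-1^1 = -1.
(a,b)_2: α=-4, β=0; u≡7, v≡7 (mod 8); ε(u)ε(v)=1·1, αω(v)=-4·0, βω(u)=0·0; sum ≡ 1  ⇒  -1.
(a,b)_31: α=0, u≡21; β=1, v≡1 (mod 31); (21|31)=-1, (1|31)=+1; sign (−1)^0·-1^1·+1^0 = -1.
(a,b)_29: α=1, u≡8; β=0, v≡2 (mod 29); (8|29)=-1, (2|29)=-1; sign (−1)^0·-1^0·-1^1 = -1.
(a,b)_23: α=1, u≡6; β=0, v≡8 (mod 23); (6|23)=+1, (8|23)=+1; sign (−1)^0·+1^0·+1^1 = +1.
(56695, 31 / ℚ) ramifies at {2, 17, 29, 31}: a division algebra.

[2, 17, 29, 31]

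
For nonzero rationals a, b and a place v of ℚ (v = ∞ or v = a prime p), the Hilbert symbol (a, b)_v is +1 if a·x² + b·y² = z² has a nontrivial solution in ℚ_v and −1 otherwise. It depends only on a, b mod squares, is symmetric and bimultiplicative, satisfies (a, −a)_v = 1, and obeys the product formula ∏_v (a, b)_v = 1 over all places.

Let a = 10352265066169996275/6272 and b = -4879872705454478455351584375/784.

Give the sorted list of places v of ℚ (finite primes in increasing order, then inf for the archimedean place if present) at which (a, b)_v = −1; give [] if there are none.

(a, b) ≡ (4182, -2606015) mod (ℚ^×)²; places V = {2, 3, 5, 7, 17, 23, 31, 41, 43, ∞}.
(a,b)_7: α=-2, u≡6; β=-2, v≡4 (mod 7); (6|7)=-1, (4|7)=+1; sign (−1)^0·-1^-2·+1^-2 = +1.
(a,b)_2: α=-7, β=-4; u≡3, v≡1 (mod 8); ε(u)ε(v)=1·0, αω(v)=-7·0, βω(u)=-4·1; sum ≡ 0  ⇒  +1.
(a,b)_43: α=2, u≡35; β=3, v≡1 (mod 43); (35|43)=+1, (1|43)=+1; sign (−1)^0·+1^3·+1^2 = +1.
(a,b)_31: α=2, u≡25; β=3, v≡20 (mod 31); (25|31)=+1, (20|31)=+1; sign (−1)^0·+1^3·+1^2 = +1.
(a,b)_5: α=2, u≡3; β=5, v≡2 (mod 5); (3|5)=-1, (2|5)=-1; sign (−1)^0·-1^5·-1^2 = -1.
(a,b)_23: α=2, u≡17; β=3, v≡1 (mod 23); (17|23)=-1, (1|23)=+1; sign (−1)^0·-1^3·+1^2 = -1.
(a,b)_41: α=1, u≡10; β=2, v≡15 (mod 41); (10|41)=+1, (15|41)=-1; sign (−1)^0·+1^2·-1^1 = -1.
(a,b)_3: α=7, u≡2; β=8, v≡1 (mod 3); (2|3)=-1, (1|3)=+1; sign (−1)^0·-1^8·+1^7 = +1.
(a,b)_∞: sgn(4182)=+, sgn(-2606015)=−, so +1.
(a,b)_17: α=3, u≡16; β=3, v≡6 (mod 17); (16|17)=+1, (6|17)=-1; sign (−1)^0·+1^3·-1^3 = -1.
(4182, -2606015 / ℚ) ramifies at {5, 17, 23, 41}: a division algebra.

[5, 17, 23, 41]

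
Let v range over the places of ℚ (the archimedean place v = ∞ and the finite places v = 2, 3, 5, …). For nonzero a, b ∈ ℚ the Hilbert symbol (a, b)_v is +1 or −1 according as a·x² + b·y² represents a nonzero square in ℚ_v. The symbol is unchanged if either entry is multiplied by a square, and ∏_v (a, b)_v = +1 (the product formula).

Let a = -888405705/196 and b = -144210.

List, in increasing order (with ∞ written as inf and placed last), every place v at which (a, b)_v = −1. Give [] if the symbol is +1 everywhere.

[2, 5, 23, inf]

Mod squares: a ≡ -72105, b ≡ -144210. Check v ∈ {∞, 2, 3, 5, 7, 11, 19, 23, 37}.
v=5: a=5^1·(≡4), b=5^1·(≡3) mod 5; (4|5)=+1, (3|5)=-1; (−1)^{1·1·2}·(+1)^1·(-1)^1 = -1.
v=11: a=11^1·(≡5), b=11^1·(≡2) mod 11; (5|11)=+1, (2|11)=-1; (−1)^{1·1·5}·(+1)^1·(-1)^1 = +1.
v=3: a=3^3·(≡1), b=3^1·(≡2) mod 3; (1|3)=+1, (2|3)=-1; (−1)^{3·1·1}·(+1)^1·(-1)^3 = +1.
v=7: a=7^-2·(≡4), b=7^0·(≡4) mod 7; (4|7)=+1, (4|7)=+1; (−1)^{-2·0·3}·(+1)^0·(+1)^-2 = +1.
v=23: a=23^1·(≡6), b=23^1·(≡9) mod 23; (6|23)=+1, (9|23)=+1; (−1)^{1·1·11}·(+1)^1·(+1)^1 = -1.
v=2: v_2(a)=-2, v_2(b)=1; units ≡ 7, 7 (mod 8); ε·ε+αω+βω = 1·1+-2·0+1·0 ≡ 1  ⇒  (a,b)_2 = -1.
v=∞: -72105 < 0 and -144210 < 0  ⇒  (a,b)_∞ = -1.
v=37: a=37^2·(≡20), b=37^0·(≡16) mod 37; (20|37)=-1, (16|37)=+1; (−1)^{2·0·18}·(-1)^0·(+1)^2 = +1.
v=19: a=19^1·(≡17), b=19^1·(≡10) mod 19; (17|19)=+1, (10|19)=-1; (−1)^{1·1·9}·(+1)^1·(-1)^1 = +1.
|Ram(-72105, -144210)| = 4, even; anisotropic at {2, 5, 23, ∞}.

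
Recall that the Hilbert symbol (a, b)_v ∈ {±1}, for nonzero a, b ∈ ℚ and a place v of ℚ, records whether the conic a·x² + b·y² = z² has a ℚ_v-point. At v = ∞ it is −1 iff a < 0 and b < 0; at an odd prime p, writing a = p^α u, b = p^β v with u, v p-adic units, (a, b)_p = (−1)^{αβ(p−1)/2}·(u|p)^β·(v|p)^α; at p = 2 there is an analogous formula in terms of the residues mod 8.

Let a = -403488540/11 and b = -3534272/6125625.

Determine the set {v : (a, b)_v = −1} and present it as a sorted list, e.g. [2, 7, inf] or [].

[5, 11, 17, inf]

(a, b) ≡ (-279565, -23) mod (ℚ^×)²; places V = {2, 3, 5, 7, 11, 13, 17, 23, ∞}.
(a,b)_∞: sgn(-279565)=−, sgn(-23)=−, so -1.
(a,b)_13: α=1, u≡1; β=0, v≡1 (mod 13); (1|13)=+1, (1|13)=+1; sign (−1)^0·+1^0·+1^1 = +1.
(a,b)_7: α=2, u≡1; β=4, v≡6 (mod 7); (1|7)=+1, (6|7)=-1; sign (−1)^0·+1^4·-1^2 = +1.
(a,b)_2: α=2, β=6; u≡3, v≡1 (mod 8); ε(u)ε(v)=1·0, αω(v)=2·0, βω(u)=6·1; sum ≡ 0  ⇒  +1.
(a,b)_3: α=4, u≡2; β=-4, v≡1 (mod 3); (2|3)=-1, (1|3)=+1; sign (−1)^0·-1^-4·+1^4 = +1.
(a,b)_11: α=-1, u≡7; β=-2, v≡2 (mod 11); (7|11)=-1, (2|11)=-1; sign (−1)^0·-1^-2·-1^-1 = -1.
(a,b)_5: α=1, u≡2; β=-4, v≡3 (mod 5); (2|5)=-1, (3|5)=-1; sign (−1)^0·-1^-4·-1^1 = -1.
(a,b)_17: α=1, u≡6; β=0, v≡3 (mod 17); (6|17)=-1, (3|17)=-1; sign (−1)^0·-1^0·-1^1 = -1.
(a,b)_23: α=1, u≡12; β=1, v≡21 (mod 23); (12|23)=+1, (21|23)=-1; sign (−1)^1·+1^1·-1^1 = +1.
Ram(-279565, -23) = {5, 11, 17, ∞}; no ℚ_5-point on the conic.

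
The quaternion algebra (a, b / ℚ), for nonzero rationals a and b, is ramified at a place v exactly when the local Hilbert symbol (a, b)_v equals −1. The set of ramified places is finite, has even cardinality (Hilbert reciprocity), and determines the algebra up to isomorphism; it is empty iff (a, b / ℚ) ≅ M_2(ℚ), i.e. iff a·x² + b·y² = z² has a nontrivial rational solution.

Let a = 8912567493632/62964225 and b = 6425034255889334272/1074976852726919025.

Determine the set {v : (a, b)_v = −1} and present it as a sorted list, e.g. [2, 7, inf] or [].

[11, 17]

(a, b) ≡ (17, 187) mod (ℚ^×)²; places V = {2, 3, 5, 11, 13, 17, 19, 23, ∞}.
(a,b)_19: α=0, u≡17; β=-2, v≡4 (mod 19); (17|19)=+1, (4|19)=+1; sign (−1)^0·+1^-2·+1^0 = +1.
(a,b)_17: α=3, u≡2; β=3, v≡5 (mod 17); (2|17)=+1, (5|17)=-1; sign (−1)^0·+1^3·-1^3 = -1.
(a,b)_23: α=-4, u≡15; β=-8, v≡1 (mod 23); (15|23)=-1, (1|23)=+1; sign (−1)^0·-1^-8·+1^-4 = +1.
(a,b)_13: α=0, u≡3; β=-2, v≡2 (mod 13); (3|13)=+1, (2|13)=-1; sign (−1)^0·+1^-2·-1^0 = +1.
(a,b)_11: α=6, u≡8; β=7, v≡2 (mod 11); (8|11)=-1, (2|11)=-1; sign (−1)^0·-1^7·-1^6 = -1.
(a,b)_3: α=-2, u≡2; β=-2, v≡1 (mod 3); (2|3)=-1, (1|3)=+1; sign (−1)^0·-1^-2·+1^-2 = +1.
(a,b)_5: α=-2, u≡3; β=-2, v≡2 (mod 5); (3|5)=-1, (2|5)=-1; sign (−1)^0·-1^-2·-1^-2 = +1.
(a,b)_2: α=10, β=26; u≡1, v≡3 (mod 8); ε(u)ε(v)=0·1, αω(v)=10·1, βω(u)=26·0; sum ≡ 0  ⇒  +1.
(a,b)_∞: sgn(17)=+, sgn(187)=+, so +1.
Ram(17, 187) = {11, 17}; no ℚ_11-point on the conic.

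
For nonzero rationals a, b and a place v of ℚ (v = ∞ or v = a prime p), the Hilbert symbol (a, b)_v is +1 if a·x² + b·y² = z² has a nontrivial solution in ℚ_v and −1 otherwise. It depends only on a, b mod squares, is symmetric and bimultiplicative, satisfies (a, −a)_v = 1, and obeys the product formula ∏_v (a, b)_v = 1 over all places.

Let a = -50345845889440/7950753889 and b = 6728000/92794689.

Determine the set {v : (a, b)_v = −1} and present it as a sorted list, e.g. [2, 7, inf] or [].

[2, 5]

(a, b) ≡ (-10, 5) mod (ℚ^×)²; places V = {2, 3, 5, 13, 19, 23, 29, ∞}.
(a,b)_13: α=-2, u≡10; β=-4, v≡7 (mod 13); (10|13)=+1, (7|13)=-1; sign (−1)^0·+1^-4·-1^-2 = +1.
(a,b)_3: α=0, u≡2; β=-2, v≡2 (mod 3); (2|3)=-1, (2|3)=-1; sign (−1)^0·-1^-2·-1^0 = +1.
(a,b)_5: α=1, u≡3; β=3, v≡1 (mod 5); (3|5)=-1, (1|5)=+1; sign (−1)^0·-1^3·+1^1 = -1.
(a,b)_23: α=2, u≡18; β=0, v≡14 (mod 23); (18|23)=+1, (14|23)=-1; sign (−1)^0·+1^0·-1^2 = +1.
(a,b)_19: α=-6, u≡1; β=-2, v≡7 (mod 19); (1|19)=+1, (7|19)=+1; sign (−1)^0·+1^-2·+1^-6 = +1.
(a,b)_29: α=6, u≡26; β=2, v≡1 (mod 29); (26|29)=-1, (1|29)=+1; sign (−1)^0·-1^2·+1^6 = +1.
(a,b)_2: α=5, β=6; u≡3, v≡5 (mod 8); ε(u)ε(v)=1·0, αω(v)=5·1, βω(u)=6·1; sum ≡ 1  ⇒  -1.
(a,b)_∞: sgn(-10)=−, sgn(5)=+, so +1.
|Ram(-10, 5)| = 2, even; anisotropic at {2, 5}.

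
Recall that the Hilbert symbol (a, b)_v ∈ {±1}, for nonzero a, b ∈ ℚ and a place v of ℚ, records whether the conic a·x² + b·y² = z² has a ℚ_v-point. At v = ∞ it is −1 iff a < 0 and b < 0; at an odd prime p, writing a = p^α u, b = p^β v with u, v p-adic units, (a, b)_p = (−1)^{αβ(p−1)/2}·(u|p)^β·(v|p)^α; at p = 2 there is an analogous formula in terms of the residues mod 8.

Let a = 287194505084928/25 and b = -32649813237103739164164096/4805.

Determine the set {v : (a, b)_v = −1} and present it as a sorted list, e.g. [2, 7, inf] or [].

(a, b) ≡ (22533, -145) mod (ℚ^×)²; places V = {2, 3, 5, 7, 29, 31, 37, ∞}.
(a,b)_37: α=1, u≡24; β=2, v≡36 (mod 37); (24|37)=-1, (36|37)=+1; sign (−1)^0·-1^2·+1^1 = +1.
(a,b)_31: α=0, u≡24; β=-2, v≡9 (mod 31); (24|31)=-1, (9|31)=+1; sign (−1)^0·-1^-2·+1^0 = +1.
(a,b)_2: α=16, β=28; u≡5, v≡7 (mod 8); ε(u)ε(v)=0·1, αω(v)=16·0, βω(u)=28·1; sum ≡ 0  ⇒  +1.
(a,b)_3: α=5, u≡2; β=12, v≡2 (mod 3); (2|3)=-1, (2|3)=-1; sign (−1)^0·-1^12·-1^5 = -1.
(a,b)_∞: sgn(22533)=+, sgn(-145)=−, so +1.
(a,b)_5: α=-2, u≡3; β=-1, v≡4 (mod 5); (3|5)=-1, (4|5)=+1; sign (−1)^0·-1^-1·+1^-2 = -1.
(a,b)_7: α=5, u≡5; β=8, v≡2 (mod 7); (5|7)=-1, (2|7)=+1; sign (−1)^0·-1^8·+1^5 = +1.
(a,b)_29: α=1, u≡16; β=1, v≡7 (mod 29); (16|29)=+1, (7|29)=+1; sign (−1)^0·+1^1·+1^1 = +1.
(22533, -145 / ℚ) ramifies at {3, 5}: a division algebra.

[3, 5]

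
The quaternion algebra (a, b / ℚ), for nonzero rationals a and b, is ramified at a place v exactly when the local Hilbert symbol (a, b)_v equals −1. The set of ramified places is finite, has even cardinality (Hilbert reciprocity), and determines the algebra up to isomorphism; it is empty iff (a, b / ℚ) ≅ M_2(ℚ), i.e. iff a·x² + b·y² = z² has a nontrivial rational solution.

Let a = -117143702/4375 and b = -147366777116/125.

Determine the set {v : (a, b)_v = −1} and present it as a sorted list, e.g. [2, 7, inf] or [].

Mod squares: a ≡ -4852106, b ≡ -2755. Check v ∈ {∞, 2, 5, 7, 13, 17, 19, 29, 37}.
v=5: a=5^-4·(≡4), b=5^-3·(≡4) mod 5; (4|5)=+1, (4|5)=+1; (−1)^{-4·-3·2}·(+1)^-3·(+1)^-4 = +1.
v=19: a=19^1·(≡16), b=19^1·(≡17) mod 19; (16|19)=+1, (17|19)=+1; (−1)^{1·1·9}·(+1)^1·(+1)^1 = -1.
v=7: a=7^-1·(≡5), b=7^0·(≡6) mod 7; (5|7)=-1, (6|7)=-1; (−1)^{-1·0·3}·(-1)^0·(-1)^-1 = -1.
v=37: a=37^1·(≡9), b=37^2·(≡17) mod 37; (9|37)=+1, (17|37)=-1; (−1)^{1·2·18}·(+1)^2·(-1)^1 = -1.
v=13: a=13^2·(≡4), b=13^2·(≡9) mod 13; (4|13)=+1, (9|13)=+1; (−1)^{2·2·6}·(+1)^2·(+1)^2 = +1.
v=2: v_2(a)=1, v_2(b)=2; units ≡ 3, 5 (mod 8); ε·ε+αω+βω = 1·0+1·1+2·1 ≡ 1  ⇒  (a,b)_2 = -1.
v=17: a=17^1·(≡7), b=17^2·(≡8) mod 17; (7|17)=-1, (8|17)=+1; (−1)^{1·2·8}·(-1)^2·(+1)^1 = +1.
v=29: a=29^1·(≡7), b=29^1·(≡27) mod 29; (7|29)=+1, (27|29)=-1; (−1)^{1·1·14}·(+1)^1·(-1)^1 = -1.
v=∞: -4852106 < 0 and -2755 < 0  ⇒  (a,b)_∞ = -1.
(-4852106, -2755 / ℚ) ramifies at {2, 7, 19, 29, 37, ∞}: a division algebra.

[2, 7, 19, 29, 37, inf]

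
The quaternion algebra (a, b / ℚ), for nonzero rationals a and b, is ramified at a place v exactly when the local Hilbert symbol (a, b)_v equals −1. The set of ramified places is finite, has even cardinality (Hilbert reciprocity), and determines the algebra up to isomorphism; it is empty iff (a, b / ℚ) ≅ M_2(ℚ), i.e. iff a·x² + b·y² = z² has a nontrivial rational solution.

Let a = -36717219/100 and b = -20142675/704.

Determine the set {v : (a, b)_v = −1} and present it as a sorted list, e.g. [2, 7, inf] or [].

[7, 11, 29, inf]

Mod squares: a ≡ -11, b ≡ -2233. Check v ∈ {∞, 2, 3, 5, 7, 11, 29}.
v=29: a=29^2·(≡19), b=29^1·(≡15) mod 29; (19|29)=-1, (15|29)=-1; (−1)^{2·1·14}·(-1)^1·(-1)^2 = -1.
v=3: a=3^4·(≡1), b=3^4·(≡2) mod 3; (1|3)=+1, (2|3)=-1; (−1)^{4·4·1}·(+1)^4·(-1)^4 = +1.
v=2: v_2(a)=-2, v_2(b)=-6; units ≡ 5, 7 (mod 8); ε·ε+αω+βω = 0·1+-2·0+-6·1 ≡ 0  ⇒  (a,b)_2 = +1.
v=∞: -11 < 0 and -2233 < 0  ⇒  (a,b)_∞ = -1.
v=5: a=5^-2·(≡4), b=5^2·(≡2) mod 5; (4|5)=+1, (2|5)=-1; (−1)^{-2·2·2}·(+1)^2·(-1)^-2 = +1.
v=11: a=11^1·(≡10), b=11^-1·(≡7) mod 11; (10|11)=-1, (7|11)=-1; (−1)^{1·-1·5}·(-1)^-1·(-1)^1 = -1.
v=7: a=7^2·(≡6), b=7^3·(≡3) mod 7; (6|7)=-1, (3|7)=-1; (−1)^{2·3·3}·(-1)^3·(-1)^2 = -1.
Ram(-11, -2233) = {7, 11, 29, ∞}; no ℚ_7-point on the conic.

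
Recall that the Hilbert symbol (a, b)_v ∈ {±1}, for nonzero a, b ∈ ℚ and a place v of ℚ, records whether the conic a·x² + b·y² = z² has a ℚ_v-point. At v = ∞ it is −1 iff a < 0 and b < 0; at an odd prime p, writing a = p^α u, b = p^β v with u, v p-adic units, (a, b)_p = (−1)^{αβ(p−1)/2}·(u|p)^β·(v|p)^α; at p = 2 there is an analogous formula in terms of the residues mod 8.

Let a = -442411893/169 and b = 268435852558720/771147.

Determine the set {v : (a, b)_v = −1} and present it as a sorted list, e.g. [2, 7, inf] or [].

(a, b) ≡ (-77, 210) mod (ℚ^×)²; places V = {2, 3, 5, 7, 11, 13, 17, 47, ∞}.
(a,b)_11: α=1, u≡1; β=4, v≡1 (mod 11); (1|11)=+1, (1|11)=+1; sign (−1)^0·+1^4·+1^1 = +1.
(a,b)_13: α=-2, u≡12; β=-4, v≡2 (mod 13); (12|13)=+1, (2|13)=-1; sign (−1)^0·+1^-4·-1^-2 = +1.
(a,b)_17: α=2, u≡4; β=4, v≡3 (mod 17); (4|17)=+1, (3|17)=-1; sign (−1)^0·+1^4·-1^2 = +1.
(a,b)_47: α=2, u≡3; β=0, v≡33 (mod 47); (3|47)=+1, (33|47)=-1; sign (−1)^0·+1^0·-1^2 = +1.
(a,b)_3: α=2, u≡1; β=-3, v≡1 (mod 3); (1|3)=+1, (1|3)=+1; sign (−1)^0·+1^-3·+1^2 = +1.
(a,b)_2: α=0, β=7; u≡3, v≡1 (mod 8); ε(u)ε(v)=1·0, αω(v)=0·0, βω(u)=7·1; sum ≡ 1  ⇒  -1.
(a,b)_7: α=1, u≡6; β=3, v≡1 (mod 7); (6|7)=-1, (1|7)=+1; sign (−1)^1·-1^3·+1^1 = +1.
(a,b)_∞: sgn(-77)=−, sgn(210)=+, so +1.
(a,b)_5: α=0, u≡3; β=1, v≡2 (mod 5); (3|5)=-1, (2|5)=-1; sign (−1)^0·-1^1·-1^0 = -1.
|Ram(-77, 210)| = 2, even; anisotropic at {2, 5}.

[2, 5]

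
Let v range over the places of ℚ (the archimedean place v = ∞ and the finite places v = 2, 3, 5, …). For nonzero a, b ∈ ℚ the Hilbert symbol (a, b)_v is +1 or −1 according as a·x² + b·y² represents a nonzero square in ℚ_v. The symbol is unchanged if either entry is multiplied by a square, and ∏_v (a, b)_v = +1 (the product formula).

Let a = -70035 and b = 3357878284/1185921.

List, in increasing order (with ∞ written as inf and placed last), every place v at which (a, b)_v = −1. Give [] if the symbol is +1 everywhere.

[7, 19, 23, 29]

(a, b) ≡ (-70035, 19) mod (ℚ^×)²; places V = {2, 3, 5, 7, 11, 17, 19, 23, 29, ∞}.
(a,b)_5: α=1, u≡3; β=0, v≡4 (mod 5); (3|5)=-1, (4|5)=+1; sign (−1)^0·-1^0·+1^1 = +1.
(a,b)_17: α=0, u≡5; β=4, v≡16 (mod 17); (5|17)=-1, (16|17)=+1; sign (−1)^0·-1^4·+1^0 = +1.
(a,b)_23: α=1, u≡14; β=2, v≡21 (mod 23); (14|23)=-1, (21|23)=-1; sign (−1)^0·-1^2·-1^1 = -1.
(a,b)_2: α=0, β=2; u≡5, v≡3 (mod 8); ε(u)ε(v)=0·1, αω(v)=0·1, βω(u)=2·1; sum ≡ 0  ⇒  +1.
(a,b)_19: α=0, u≡18; β=1, v≡1 (mod 19); (18|19)=-1, (1|19)=+1; sign (−1)^0·-1^1·+1^0 = -1.
(a,b)_3: α=1, u≡1; β=-4, v≡1 (mod 3); (1|3)=+1, (1|3)=+1; sign (−1)^0·+1^-4·+1^1 = +1.
(a,b)_29: α=1, u≡21; β=0, v≡27 (mod 29); (21|29)=-1, (27|29)=-1; sign (−1)^0·-1^0·-1^1 = -1.
(a,b)_11: α=0, u≡2; β=-4, v≡6 (mod 11); (2|11)=-1, (6|11)=-1; sign (−1)^0·-1^-4·-1^0 = +1.
(a,b)_7: α=1, u≡5; β=0, v≡6 (mod 7); (5|7)=-1, (6|7)=-1; sign (−1)^0·-1^0·-1^1 = -1.
(a,b)_∞: sgn(-70035)=−, sgn(19)=+, so +1.
(-70035, 19 / ℚ) ramifies at {7, 19, 23, 29}: a division algebra.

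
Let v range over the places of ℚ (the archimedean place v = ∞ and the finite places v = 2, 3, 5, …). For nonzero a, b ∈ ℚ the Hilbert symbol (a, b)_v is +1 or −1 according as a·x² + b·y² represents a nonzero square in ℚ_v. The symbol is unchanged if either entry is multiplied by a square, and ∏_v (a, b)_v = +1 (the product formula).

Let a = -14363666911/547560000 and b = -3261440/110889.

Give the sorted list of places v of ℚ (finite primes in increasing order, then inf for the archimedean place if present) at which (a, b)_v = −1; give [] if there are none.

Mod squares: a ≡ -391, b ≡ -65. Check v ∈ {∞, 2, 3, 5, 7, 11, 13, 17, 19, 23, 29, 37}.
v=37: a=37^0·(≡10), b=37^-2·(≡21) mod 37; (10|37)=+1, (21|37)=+1; (−1)^{0·-2·18}·(+1)^-2·(+1)^0 = +1.
v=13: a=13^-2·(≡3), b=13^1·(≡6) mod 13; (3|13)=+1, (6|13)=-1; (−1)^{-2·1·6}·(+1)^1·(-1)^-2 = +1.
v=29: a=29^2·(≡2), b=29^0·(≡6) mod 29; (2|29)=-1, (6|29)=+1; (−1)^{2·0·14}·(-1)^0·(+1)^2 = +1.
v=2: v_2(a)=-6, v_2(b)=10; units ≡ 1, 7 (mod 8); ε·ε+αω+βω = 0·1+-6·0+10·0 ≡ 0  ⇒  (a,b)_2 = +1.
v=11: a=11^2·(≡3), b=11^0·(≡3) mod 11; (3|11)=+1, (3|11)=+1; (−1)^{2·0·5}·(+1)^0·(+1)^2 = +1.
v=23: a=23^1·(≡3), b=23^0·(≡1) mod 23; (3|23)=+1, (1|23)=+1; (−1)^{1·0·11}·(+1)^0·(+1)^1 = +1.
v=5: a=5^-4·(≡4), b=5^1·(≡3) mod 5; (4|5)=+1, (3|5)=-1; (−1)^{-4·1·2}·(+1)^1·(-1)^-4 = +1.
v=17: a=17^1·(≡11), b=17^0·(≡12) mod 17; (11|17)=-1, (12|17)=-1; (−1)^{1·0·8}·(-1)^0·(-1)^1 = -1.
v=19: a=19^2·(≡2), b=19^0·(≡1) mod 19; (2|19)=-1, (1|19)=+1; (−1)^{2·0·9}·(-1)^0·(+1)^2 = +1.
v=7: a=7^0·(≡1), b=7^2·(≡5) mod 7; (1|7)=+1, (5|7)=-1; (−1)^{0·2·3}·(+1)^2·(-1)^0 = +1.
v=3: a=3^-4·(≡2), b=3^-4·(≡1) mod 3; (2|3)=-1, (1|3)=+1; (−1)^{-4·-4·1}·(-1)^-4·(+1)^-4 = +1.
v=∞: -391 < 0 and -65 < 0  ⇒  (a,b)_∞ = -1.
Ram(-391, -65) = {17, ∞}; no ℚ_17-point on the conic.

[17, inf]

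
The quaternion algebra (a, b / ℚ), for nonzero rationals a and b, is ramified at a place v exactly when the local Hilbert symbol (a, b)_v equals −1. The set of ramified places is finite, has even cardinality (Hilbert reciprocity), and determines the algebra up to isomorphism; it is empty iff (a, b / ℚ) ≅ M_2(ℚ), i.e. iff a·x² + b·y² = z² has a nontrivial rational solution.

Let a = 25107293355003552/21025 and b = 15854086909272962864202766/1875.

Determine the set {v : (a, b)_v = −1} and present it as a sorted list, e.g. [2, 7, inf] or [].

[3, 7, 11, 19]

Mod squares: a ≡ 8778, b ≡ 8778. Check v ∈ {∞, 2, 3, 5, 7, 11, 17, 19, 29}.
v=5: a=5^-2·(≡2), b=5^-4·(≡2) mod 5; (2|5)=-1, (2|5)=-1; (−1)^{-2·-4·2}·(-1)^-4·(-1)^-2 = +1.
v=∞: 8778 > 0 and 8778 > 0  ⇒  (a,b)_∞ = +1.
v=17: a=17^4·(≡10), b=17^6·(≡6) mod 17; (10|17)=-1, (6|17)=-1; (−1)^{4·6·8}·(-1)^6·(-1)^4 = +1.
v=19: a=19^3·(≡17), b=19^5·(≡6) mod 19; (17|19)=+1, (6|19)=+1; (−1)^{3·5·9}·(+1)^5·(+1)^3 = -1.
v=2: v_2(a)=5, v_2(b)=1; units ≡ 5, 5 (mod 8); ε·ε+αω+βω = 0·0+5·1+1·1 ≡ 0  ⇒  (a,b)_2 = +1.
v=7: a=7^3·(≡2), b=7^7·(≡2) mod 7; (2|7)=+1, (2|7)=+1; (−1)^{3·7·3}·(+1)^7·(+1)^3 = -1.
v=3: a=3^1·(≡1), b=3^-1·(≡1) mod 3; (1|3)=+1, (1|3)=+1; (−1)^{1·-1·1}·(+1)^-1·(+1)^1 = -1.
v=11: a=11^3·(≡7), b=11^5·(≡10) mod 11; (7|11)=-1, (10|11)=-1; (−1)^{3·5·5}·(-1)^5·(-1)^3 = -1.
v=29: a=29^-2·(≡23), b=29^0·(≡24) mod 29; (23|29)=+1, (24|29)=+1; (−1)^{-2·0·14}·(+1)^0·(+1)^-2 = +1.
(8778, 8778 / ℚ) ramifies at {3, 7, 11, 19}: a division algebra.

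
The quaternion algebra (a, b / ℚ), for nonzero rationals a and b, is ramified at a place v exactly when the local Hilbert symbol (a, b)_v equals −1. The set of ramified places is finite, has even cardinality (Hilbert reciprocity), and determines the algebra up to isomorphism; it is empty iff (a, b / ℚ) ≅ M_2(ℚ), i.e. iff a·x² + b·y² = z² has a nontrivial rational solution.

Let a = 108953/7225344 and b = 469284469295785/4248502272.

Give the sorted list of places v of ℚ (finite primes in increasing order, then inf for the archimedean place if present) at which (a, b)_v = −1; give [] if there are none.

[3, 5, 13, 29]

(a, b) ≡ (377, 40755) mod (ℚ^×)²; places V = {2, 3, 5, 7, 11, 13, 17, 19, 29, ∞}.
(a,b)_5: α=0, u≡2; β=1, v≡1 (mod 5); (2|5)=-1, (1|5)=+1; sign (−1)^0·-1^1·+1^0 = -1.
(a,b)_13: α=1, u≡1; β=3, v≡6 (mod 13); (1|13)=+1, (6|13)=-1; sign (−1)^0·+1^3·-1^1 = -1.
(a,b)_29: α=1, u≡7; β=4, v≡21 (mod 29); (7|29)=+1, (21|29)=-1; sign (−1)^0·+1^4·-1^1 = -1.
(a,b)_17: α=2, u≡5; β=2, v≡7 (mod 17); (5|17)=-1, (7|17)=-1; sign (−1)^0·-1^2·-1^2 = +1.
(a,b)_∞: sgn(377)=+, sgn(40755)=+, so +1.
(a,b)_19: α=0, u≡9; β=1, v≡5 (mod 19); (9|19)=+1, (5|19)=+1; sign (−1)^0·+1^1·+1^0 = +1.
(a,b)_7: α=-2, u≡5; β=-4, v≡2 (mod 7); (5|7)=-1, (2|7)=+1; sign (−1)^0·-1^-4·+1^-2 = +1.
(a,b)_3: α=-2, u≡2; β=-3, v≡1 (mod 3); (2|3)=-1, (1|3)=+1; sign (−1)^0·-1^-3·+1^-2 = -1.
(a,b)_2: α=-14, β=-16; u≡1, v≡3 (mod 8); ε(u)ε(v)=0·1, αω(v)=-14·1, βω(u)=-16·0; sum ≡ 0  ⇒  +1.
(a,b)_11: α=0, u≡4; β=1, v≡3 (mod 11); (4|11)=+1, (3|11)=+1; sign (−1)^0·+1^1·+1^0 = +1.
(377, 40755 / ℚ) ramifies at {3, 5, 13, 29}: a division algebra.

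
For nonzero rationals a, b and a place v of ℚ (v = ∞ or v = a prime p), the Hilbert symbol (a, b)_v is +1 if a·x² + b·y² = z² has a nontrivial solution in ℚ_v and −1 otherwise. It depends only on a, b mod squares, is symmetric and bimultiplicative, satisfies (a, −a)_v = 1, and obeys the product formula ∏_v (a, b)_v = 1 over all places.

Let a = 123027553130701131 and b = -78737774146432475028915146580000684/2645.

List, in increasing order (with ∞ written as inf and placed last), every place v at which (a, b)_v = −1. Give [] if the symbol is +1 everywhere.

[3, 47]

Mod squares: a ≡ 1739, b ≡ -224895. Check v ∈ {∞, 2, 3, 5, 7, 11, 17, 19, 23, 29, 37, 41, 47}.
v=37: a=37^1·(≡26), b=37^2·(≡16) mod 37; (26|37)=+1, (16|37)=+1; (−1)^{1·2·18}·(+1)^2·(+1)^1 = +1.
v=3: a=3^2·(≡2), b=3^5·(≡2) mod 3; (2|3)=-1, (2|3)=-1; (−1)^{2·5·1}·(-1)^5·(-1)^2 = -1.
v=23: a=23^0·(≡17), b=23^-2·(≡7) mod 23; (17|23)=-1, (7|23)=-1; (−1)^{0·-2·11}·(-1)^-2·(-1)^0 = +1.
v=47: a=47^3·(≡24), b=47^7·(≡14) mod 47; (24|47)=+1, (14|47)=+1; (−1)^{3·7·23}·(+1)^7·(+1)^3 = -1.
v=∞: 1739 > 0 and -224895 < 0  ⇒  (a,b)_∞ = +1.
v=19: a=19^0·(≡10), b=19^2·(≡18) mod 19; (10|19)=-1, (18|19)=-1; (−1)^{0·2·9}·(-1)^2·(-1)^0 = +1.
v=5: a=5^0·(≡1), b=5^-1·(≡4) mod 5; (1|5)=+1, (4|5)=+1; (−1)^{0·-1·2}·(+1)^-1·(+1)^0 = +1.
v=7: a=7^0·(≡3), b=7^2·(≡1) mod 7; (3|7)=-1, (1|7)=+1; (−1)^{0·2·3}·(-1)^2·(+1)^0 = +1.
v=41: a=41^0·(≡15), b=41^2·(≡18) mod 41; (15|41)=-1, (18|41)=+1; (−1)^{0·2·20}·(-1)^2·(+1)^0 = +1.
v=2: v_2(a)=0, v_2(b)=2; units ≡ 3, 1 (mod 8); ε·ε+αω+βω = 1·0+0·0+2·1 ≡ 0  ⇒  (a,b)_2 = +1.
v=11: a=11^4·(≡5), b=11^5·(≡1) mod 11; (5|11)=+1, (1|11)=+1; (−1)^{4·5·5}·(+1)^5·(+1)^4 = +1.
v=17: a=17^2·(≡5), b=17^0·(≡15) mod 17; (5|17)=-1, (15|17)=+1; (−1)^{2·0·8}·(-1)^0·(+1)^2 = +1.
v=29: a=29^2·(≡23), b=29^3·(≡26) mod 29; (23|29)=+1, (26|29)=-1; (−1)^{2·3·14}·(+1)^3·(-1)^2 = +1.
|Ram(1739, -224895)| = 2, even; anisotropic at {3, 47}.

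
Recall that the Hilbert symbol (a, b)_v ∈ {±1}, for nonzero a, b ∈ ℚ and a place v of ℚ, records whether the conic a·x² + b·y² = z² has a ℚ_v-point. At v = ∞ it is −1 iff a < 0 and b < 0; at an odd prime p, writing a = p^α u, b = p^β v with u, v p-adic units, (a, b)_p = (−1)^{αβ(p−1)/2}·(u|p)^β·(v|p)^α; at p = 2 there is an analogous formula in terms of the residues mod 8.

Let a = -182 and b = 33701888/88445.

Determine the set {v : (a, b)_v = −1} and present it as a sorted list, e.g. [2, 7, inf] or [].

Mod squares: a ≡ -182, b ≡ 85. Check v ∈ {∞, 2, 5, 7, 11, 13, 17, 19}.
v=13: a=13^1·(≡12), b=13^0·(≡2) mod 13; (12|13)=+1, (2|13)=-1; (−1)^{1·0·6}·(+1)^0·(-1)^1 = -1.
v=19: a=19^0·(≡8), b=19^-2·(≡4) mod 19; (8|19)=-1, (4|19)=+1; (−1)^{0·-2·9}·(-1)^-2·(+1)^0 = +1.
v=5: a=5^0·(≡3), b=5^-1·(≡2) mod 5; (3|5)=-1, (2|5)=-1; (−1)^{0·-1·2}·(-1)^-1·(-1)^0 = -1.
v=7: a=7^1·(≡2), b=7^-2·(≡4) mod 7; (2|7)=+1, (4|7)=+1; (−1)^{1·-2·3}·(+1)^-2·(+1)^1 = +1.
v=11: a=11^0·(≡5), b=11^2·(≡6) mod 11; (5|11)=+1, (6|11)=-1; (−1)^{0·2·5}·(+1)^2·(-1)^0 = +1.
v=17: a=17^0·(≡5), b=17^1·(≡7) mod 17; (5|17)=-1, (7|17)=-1; (−1)^{0·1·8}·(-1)^1·(-1)^0 = -1.
v=∞: -182 < 0 and 85 > 0  ⇒  (a,b)_∞ = +1.
v=2: v_2(a)=1, v_2(b)=14; units ≡ 5, 5 (mod 8); ε·ε+αω+βω = 0·0+1·1+14·1 ≡ 1  ⇒  (a,b)_2 = -1.
|Ram(-182, 85)| = 4, even; anisotropic at {2, 5, 13, 17}.

[2, 5, 13, 17]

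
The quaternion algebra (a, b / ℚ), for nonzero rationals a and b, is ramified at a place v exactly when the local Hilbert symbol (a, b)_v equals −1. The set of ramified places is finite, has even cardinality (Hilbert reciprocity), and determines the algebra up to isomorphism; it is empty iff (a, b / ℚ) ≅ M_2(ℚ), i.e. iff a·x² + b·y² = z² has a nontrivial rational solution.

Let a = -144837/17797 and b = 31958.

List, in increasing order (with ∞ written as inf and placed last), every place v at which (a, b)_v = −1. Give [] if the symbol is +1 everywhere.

[2, 7]

(a, b) ≡ (-1729, 38) mod (ℚ^×)²; places V = {2, 3, 7, 11, 13, 19, 29, 37, ∞}.
(a,b)_2: α=0, β=1; u≡7, v≡3 (mod 8); ε(u)ε(v)=1·1, αω(v)=0·1, βω(u)=1·0; sum ≡ 1  ⇒  -1.
(a,b)_∞: sgn(-1729)=−, sgn(38)=+, so +1.
(a,b)_29: α=0, u≡27; β=2, v≡9 (mod 29); (27|29)=-1, (9|29)=+1; sign (−1)^0·-1^2·+1^0 = +1.
(a,b)_11: α=2, u≡9; β=0, v≡3 (mod 11); (9|11)=+1, (3|11)=+1; sign (−1)^0·+1^0·+1^2 = +1.
(a,b)_13: α=-1, u≡12; β=0, v≡4 (mod 13); (12|13)=+1, (4|13)=+1; sign (−1)^0·+1^0·+1^-1 = +1.
(a,b)_19: α=1, u≡7; β=1, v≡10 (mod 19); (7|19)=+1, (10|19)=-1; sign (−1)^1·+1^1·-1^1 = +1.
(a,b)_7: α=1, u≡5; β=0, v≡3 (mod 7); (5|7)=-1, (3|7)=-1; sign (−1)^0·-1^0·-1^1 = -1.
(a,b)_3: α=2, u≡2; β=0, v≡2 (mod 3); (2|3)=-1, (2|3)=-1; sign (−1)^0·-1^0·-1^2 = +1.
(a,b)_37: α=-2, u≡27; β=0, v≡27 (mod 37); (27|37)=+1, (27|37)=+1; sign (−1)^0·+1^0·+1^-2 = +1.
|Ram(-1729, 38)| = 2, even; anisotropic at {2, 7}.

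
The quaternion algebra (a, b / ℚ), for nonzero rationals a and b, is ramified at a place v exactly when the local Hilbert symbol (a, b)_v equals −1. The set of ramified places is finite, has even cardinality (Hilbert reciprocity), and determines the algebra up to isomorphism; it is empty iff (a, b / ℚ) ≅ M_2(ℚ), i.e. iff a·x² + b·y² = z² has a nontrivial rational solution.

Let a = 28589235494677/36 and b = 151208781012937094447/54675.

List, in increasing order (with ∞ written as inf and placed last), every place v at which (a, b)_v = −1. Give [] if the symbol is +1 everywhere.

Mod squares: a ≡ 1621477, b ≡ 16269. Check v ∈ {∞, 2, 3, 5, 7, 11, 13, 17, 19, 23, 29}.
v=5: a=5^0·(≡2), b=5^-2·(≡1) mod 5; (2|5)=-1, (1|5)=+1; (−1)^{0·-2·2}·(-1)^-2·(+1)^0 = +1.
v=23: a=23^1·(≡6), b=23^2·(≡1) mod 23; (6|23)=+1, (1|23)=+1; (−1)^{1·2·11}·(+1)^2·(+1)^1 = +1.
v=11: a=11^1·(≡10), b=11^1·(≡1) mod 11; (10|11)=-1, (1|11)=+1; (−1)^{1·1·5}·(-1)^1·(+1)^1 = +1.
v=17: a=17^3·(≡12), b=17^3·(≡6) mod 17; (12|17)=-1, (6|17)=-1; (−1)^{3·3·8}·(-1)^3·(-1)^3 = +1.
v=29: a=29^1·(≡1), b=29^1·(≡14) mod 29; (1|29)=+1, (14|29)=-1; (−1)^{1·1·14}·(+1)^1·(-1)^1 = -1.
v=2: v_2(a)=-2, v_2(b)=0; units ≡ 5, 5 (mod 8); ε·ε+αω+βω = 0·0+-2·1+0·1 ≡ 0  ⇒  (a,b)_2 = +1.
v=∞: 1621477 > 0 and 16269 > 0  ⇒  (a,b)_∞ = +1.
v=3: a=3^-2·(≡1), b=3^-7·(≡2) mod 3; (1|3)=+1, (2|3)=-1; (−1)^{-2·-7·1}·(+1)^-7·(-1)^-2 = +1.
v=7: a=7^0·(≡4), b=7^2·(≡2) mod 7; (4|7)=+1, (2|7)=+1; (−1)^{0·2·3}·(+1)^2·(+1)^0 = +1.
v=19: a=19^2·(≡11), b=19^4·(≡9) mod 19; (11|19)=+1, (9|19)=+1; (−1)^{2·4·9}·(+1)^4·(+1)^2 = +1.
v=13: a=13^3·(≡8), b=13^4·(≡5) mod 13; (8|13)=-1, (5|13)=-1; (−1)^{3·4·6}·(-1)^4·(-1)^3 = -1.
Ram(1621477, 16269) = {13, 29}; no ℚ_13-point on the conic.

[13, 29]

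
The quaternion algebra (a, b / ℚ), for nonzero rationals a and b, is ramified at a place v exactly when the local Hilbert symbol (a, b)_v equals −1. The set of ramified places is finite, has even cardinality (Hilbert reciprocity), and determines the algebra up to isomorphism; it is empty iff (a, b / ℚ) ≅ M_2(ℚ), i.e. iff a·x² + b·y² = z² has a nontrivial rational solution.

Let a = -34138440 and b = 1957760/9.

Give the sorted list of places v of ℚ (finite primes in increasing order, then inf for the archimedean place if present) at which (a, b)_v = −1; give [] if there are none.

Mod squares: a ≡ -948290, b ≡ 30590. Check v ∈ {∞, 2, 3, 5, 7, 19, 23, 31}.
v=23: a=23^1·(≡2), b=23^1·(≡15) mod 23; (2|23)=+1, (15|23)=-1; (−1)^{1·1·11}·(+1)^1·(-1)^1 = +1.
v=3: a=3^2·(≡1), b=3^-2·(≡2) mod 3; (1|3)=+1, (2|3)=-1; (−1)^{2·-2·1}·(+1)^-2·(-1)^2 = +1.
v=5: a=5^1·(≡2), b=5^1·(≡3) mod 5; (2|5)=-1, (3|5)=-1; (−1)^{1·1·2}·(-1)^1·(-1)^1 = +1.
v=31: a=31^1·(≡4), b=31^0·(≡26) mod 31; (4|31)=+1, (26|31)=-1; (−1)^{1·0·15}·(+1)^0·(-1)^1 = -1.
v=19: a=19^1·(≡13), b=19^1·(≡13) mod 19; (13|19)=-1, (13|19)=-1; (−1)^{1·1·9}·(-1)^1·(-1)^1 = -1.
v=7: a=7^1·(≡1), b=7^1·(≡1) mod 7; (1|7)=+1, (1|7)=+1; (−1)^{1·1·3}·(+1)^1·(+1)^1 = -1.
v=∞: -948290 < 0 and 30590 > 0  ⇒  (a,b)_∞ = +1.
v=2: v_2(a)=3, v_2(b)=7; units ≡ 7, 7 (mod 8); ε·ε+αω+βω = 1·1+3·0+7·0 ≡ 1  ⇒  (a,b)_2 = -1.
Ram(-948290, 30590) = {2, 7, 19, 31}; no ℚ_2-point on the conic.

[2, 7, 19, 31]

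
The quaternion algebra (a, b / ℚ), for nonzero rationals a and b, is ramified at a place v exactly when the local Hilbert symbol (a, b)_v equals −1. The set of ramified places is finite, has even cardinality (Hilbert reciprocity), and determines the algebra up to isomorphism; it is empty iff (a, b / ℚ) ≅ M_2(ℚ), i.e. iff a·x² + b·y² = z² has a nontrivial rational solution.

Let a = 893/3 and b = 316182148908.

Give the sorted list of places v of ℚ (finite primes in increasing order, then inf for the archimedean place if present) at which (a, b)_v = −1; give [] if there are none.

[2, 3, 37, 47]

(a, b) ≡ (2679, 99123) mod (ℚ^×)²; places V = {2, 3, 19, 37, 47, ∞}.
(a,b)_47: α=1, u≡22; β=3, v≡31 (mod 47); (22|47)=-1, (31|47)=-1; sign (−1)^1·-1^3·-1^1 = -1.
(a,b)_∞: sgn(2679)=+, sgn(99123)=+, so +1.
(a,b)_3: α=-1, u≡2; β=1, v≡2 (mod 3); (2|3)=-1, (2|3)=-1; sign (−1)^1·-1^1·-1^-1 = -1.
(a,b)_2: α=0, β=2; u≡7, v≡3 (mod 8); ε(u)ε(v)=1·1, αω(v)=0·1, βω(u)=2·0; sum ≡ 1  ⇒  -1.
(a,b)_37: α=0, u≡14; β=1, v≡20 (mod 37); (14|37)=-1, (20|37)=-1; sign (−1)^0·-1^1·-1^0 = -1.
(a,b)_19: α=1, u≡3; β=3, v≡11 (mod 19); (3|19)=-1, (11|19)=+1; sign (−1)^1·-1^3·+1^1 = +1.
|Ram(2679, 99123)| = 4, even; anisotropic at {2, 3, 37, 47}.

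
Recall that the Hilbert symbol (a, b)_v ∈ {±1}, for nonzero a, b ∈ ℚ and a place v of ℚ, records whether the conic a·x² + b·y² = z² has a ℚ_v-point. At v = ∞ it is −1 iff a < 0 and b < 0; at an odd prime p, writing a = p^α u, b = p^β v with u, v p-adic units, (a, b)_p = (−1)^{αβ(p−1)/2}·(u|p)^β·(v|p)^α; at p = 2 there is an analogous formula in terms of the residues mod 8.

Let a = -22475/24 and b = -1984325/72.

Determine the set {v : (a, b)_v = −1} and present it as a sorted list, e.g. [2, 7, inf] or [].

[3, 7, 17, 23, 29, inf]

(a, b) ≡ (-5394, -158746) mod (ℚ^×)²; places V = {2, 3, 5, 7, 17, 23, 29, 31, ∞}.
(a,b)_2: α=-3, β=-3; u≡7, v≡3 (mod 8); ε(u)ε(v)=1·1, αω(v)=-3·1, βω(u)=-3·0; sum ≡ 0  ⇒  +1.
(a,b)_3: α=-1, u≡2; β=-2, v≡2 (mod 3); (2|3)=-1, (2|3)=-1; sign (−1)^0·-1^-2·-1^-1 = -1.
(a,b)_∞: sgn(-5394)=−, sgn(-158746)=−, so -1.
(a,b)_17: α=0, u≡12; β=1, v≡12 (mod 17); (12|17)=-1, (12|17)=-1; sign (−1)^0·-1^1·-1^0 = -1.
(a,b)_29: α=1, u≡10; β=1, v≡28 (mod 29); (10|29)=-1, (28|29)=+1; sign (−1)^0·-1^1·+1^1 = -1.
(a,b)_31: α=1, u≡15; β=0, v≡14 (mod 31); (15|31)=-1, (14|31)=+1; sign (−1)^0·-1^0·+1^1 = +1.
(a,b)_7: α=0, u≡3; β=1, v≡2 (mod 7); (3|7)=-1, (2|7)=+1; sign (−1)^0·-1^1·+1^0 = -1.
(a,b)_23: α=0, u≡19; β=1, v≡7 (mod 23); (19|23)=-1, (7|23)=-1; sign (−1)^0·-1^1·-1^0 = -1.
(a,b)_5: α=2, u≡4; β=2, v≡1 (mod 5); (4|5)=+1, (1|5)=+1; sign (−1)^0·+1^2·+1^2 = +1.
|Ram(-5394, -158746)| = 6, even; anisotropic at {3, 7, 17, 23, 29, ∞}.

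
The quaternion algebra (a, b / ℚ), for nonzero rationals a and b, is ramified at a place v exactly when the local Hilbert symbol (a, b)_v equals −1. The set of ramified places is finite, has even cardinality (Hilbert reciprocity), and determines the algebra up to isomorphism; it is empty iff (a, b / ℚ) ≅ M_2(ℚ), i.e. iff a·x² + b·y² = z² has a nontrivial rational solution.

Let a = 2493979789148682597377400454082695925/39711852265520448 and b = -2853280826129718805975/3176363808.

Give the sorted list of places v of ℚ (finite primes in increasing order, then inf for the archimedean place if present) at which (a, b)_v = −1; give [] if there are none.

[29, 37]

(a, b) ≡ (5681, -49358) mod (ℚ^×)²; places V = {2, 3, 5, 7, 11, 13, 19, 23, 29, 37, 41, 43, 47, ∞}.
(a,b)_13: α=-3, u≡6; β=0, v≡4 (mod 13); (6|13)=-1, (4|13)=+1; sign (−1)^0·-1^0·+1^-3 = +1.
(a,b)_5: α=2, u≡4; β=2, v≡2 (mod 5); (4|5)=+1, (2|5)=-1; sign (−1)^0·+1^2·-1^2 = +1.
(a,b)_37: α=2, u≡2; β=1, v≡15 (mod 37); (2|37)=-1, (15|37)=-1; sign (−1)^0·-1^1·-1^2 = -1.
(a,b)_23: α=5, u≡7; β=3, v≡12 (mod 23); (7|23)=-1, (12|23)=+1; sign (−1)^1·-1^3·+1^5 = +1.
(a,b)_7: α=6, u≡2; β=2, v≡5 (mod 7); (2|7)=+1, (5|7)=-1; sign (−1)^0·+1^2·-1^6 = +1.
(a,b)_3: α=-24, u≡2; β=-10, v≡1 (mod 3); (2|3)=-1, (1|3)=+1; sign (−1)^0·-1^-10·+1^-24 = +1.
(a,b)_11: α=0, u≡3; β=2, v≡7 (mod 11); (3|11)=+1, (7|11)=-1; sign (−1)^0·+1^2·-1^0 = +1.
(a,b)_19: α=3, u≡2; β=2, v≡6 (mod 19); (2|19)=-1, (6|19)=+1; sign (−1)^0·-1^2·+1^3 = +1.
(a,b)_47: α=4, u≡39; β=2, v≡20 (mod 47); (39|47)=-1, (20|47)=-1; sign (−1)^0·-1^2·-1^4 = +1.
(a,b)_29: α=2, u≡11; β=1, v≡20 (mod 29); (11|29)=-1, (20|29)=+1; sign (−1)^0·-1^1·+1^2 = -1.
(a,b)_41: α=0, u≡5; β=-2, v≡29 (mod 41); (5|41)=+1, (29|41)=-1; sign (−1)^0·+1^-2·-1^0 = +1.
(a,b)_43: α=4, u≡37; β=2, v≡31 (mod 43); (37|43)=-1, (31|43)=+1; sign (−1)^0·-1^2·+1^4 = +1.
(a,b)_∞: sgn(5681)=+, sgn(-49358)=−, so +1.
(a,b)_2: α=-6, β=-5; u≡1, v≡1 (mod 8); ε(u)ε(v)=0·0, αω(v)=-6·0, βω(u)=-5·0; sum ≡ 0  ⇒  +1.
Ram(5681, -49358) = {29, 37}; no ℚ_29-point on the conic.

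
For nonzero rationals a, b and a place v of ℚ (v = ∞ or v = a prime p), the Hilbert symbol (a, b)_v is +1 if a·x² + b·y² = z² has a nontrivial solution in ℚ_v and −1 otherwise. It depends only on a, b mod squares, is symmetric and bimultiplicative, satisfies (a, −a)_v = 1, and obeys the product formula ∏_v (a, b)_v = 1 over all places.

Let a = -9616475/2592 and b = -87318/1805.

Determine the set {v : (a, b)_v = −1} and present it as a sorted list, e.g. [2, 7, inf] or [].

[2, 5, 11, inf]

(a, b) ≡ (-22, -110) mod (ℚ^×)²; places V = {2, 3, 5, 7, 11, 17, 19, ∞}.
(a,b)_7: α=0, u≡3; β=2, v≡4 (mod 7); (3|7)=-1, (4|7)=+1; sign (−1)^0·-1^2·+1^0 = +1.
(a,b)_∞: sgn(-22)=−, sgn(-110)=−, so -1.
(a,b)_19: α=0, u≡16; β=-2, v≡5 (mod 19); (16|19)=+1, (5|19)=+1; sign (−1)^0·+1^-2·+1^0 = +1.
(a,b)_5: α=2, u≡3; β=-1, v≡2 (mod 5); (3|5)=-1, (2|5)=-1; sign (−1)^0·-1^-1·-1^2 = -1.
(a,b)_11: α=3, u≡5; β=1, v≡4 (mod 11); (5|11)=+1, (4|11)=+1; sign (−1)^1·+1^1·+1^3 = -1.
(a,b)_17: α=2, u≡12; β=0, v≡15 (mod 17); (12|17)=-1, (15|17)=+1; sign (−1)^0·-1^0·+1^2 = +1.
(a,b)_3: α=-4, u≡2; β=4, v≡1 (mod 3); (2|3)=-1, (1|3)=+1; sign (−1)^0·-1^4·+1^-4 = +1.
(a,b)_2: α=-5, β=1; u≡5, v≡1 (mod 8); ε(u)ε(v)=0·0, αω(v)=-5·0, βω(u)=1·1; sum ≡ 1  ⇒  -1.
Ram(-22, -110) = {2, 5, 11, ∞}; no ℚ_2-point on the conic.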